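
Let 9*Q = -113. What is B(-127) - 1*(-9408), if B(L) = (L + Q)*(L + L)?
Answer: 403696/9 ≈ 44855.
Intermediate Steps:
Q = -113/9 (Q = (⅑)*(-113) = -113/9 ≈ -12.556)
B(L) = 2*L*(-113/9 + L) (B(L) = (L - 113/9)*(L + L) = (-113/9 + L)*(2*L) = 2*L*(-113/9 + L))
B(-127) - 1*(-9408) = (2/9)*(-127)*(-113 + 9*(-127)) - 1*(-9408) = (2/9)*(-127)*(-113 - 1143) + 9408 = (2/9)*(-127)*(-1256) + 9408 = 319024/9 + 9408 = 403696/9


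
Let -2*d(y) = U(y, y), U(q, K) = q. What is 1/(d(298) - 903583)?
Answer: -1/903732 ≈ -1.1065e-6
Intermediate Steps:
d(y) = -y/2
1/(d(298) - 903583) = 1/(-½*298 - 903583) = 1/(-149 - 903583) = 1/(-903732) = -1/903732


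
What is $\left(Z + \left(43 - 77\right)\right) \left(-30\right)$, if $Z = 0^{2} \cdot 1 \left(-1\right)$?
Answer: $1020$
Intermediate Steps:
$Z = 0$ ($Z = 0 \cdot 1 \left(-1\right) = 0 \left(-1\right) = 0$)
$\left(Z + \left(43 - 77\right)\right) \left(-30\right) = \left(0 + \left(43 - 77\right)\right) \left(-30\right) = \left(0 - 34\right) \left(-30\right) = \left(-34\right) \left(-30\right) = 1020$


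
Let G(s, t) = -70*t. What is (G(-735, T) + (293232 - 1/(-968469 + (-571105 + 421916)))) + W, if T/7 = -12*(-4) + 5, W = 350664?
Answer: 690629937309/1117658 ≈ 6.1793e+5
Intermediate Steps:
T = 371 (T = 7*(-12*(-4) + 5) = 7*(48 + 5) = 7*53 = 371)
(G(-735, T) + (293232 - 1/(-968469 + (-571105 + 421916)))) + W = (-70*371 + (293232 - 1/(-968469 + (-571105 + 421916)))) + 350664 = (-25970 + (293232 - 1/(-968469 - 149189))) + 350664 = (-25970 + (293232 - 1/(-1117658))) + 350664 = (-25970 + (293232 - 1*(-1/1117658))) + 350664 = (-25970 + (293232 + 1/1117658)) + 350664 = (-25970 + 327733090657/1117658) + 350664 = 298707512397/1117658 + 350664 = 690629937309/1117658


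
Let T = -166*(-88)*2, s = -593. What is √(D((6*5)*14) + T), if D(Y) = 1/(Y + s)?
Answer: √874405491/173 ≈ 170.93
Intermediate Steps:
D(Y) = 1/(-593 + Y) (D(Y) = 1/(Y - 593) = 1/(-593 + Y))
T = 29216 (T = 14608*2 = 29216)
√(D((6*5)*14) + T) = √(1/(-593 + (6*5)*14) + 29216) = √(1/(-593 + 30*14) + 29216) = √(1/(-593 + 420) + 29216) = √(1/(-173) + 29216) = √(-1/173 + 29216) = √(5054367/173) = √874405491/173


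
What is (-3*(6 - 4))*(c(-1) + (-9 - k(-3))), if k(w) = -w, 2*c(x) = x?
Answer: 75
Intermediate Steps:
c(x) = x/2
(-3*(6 - 4))*(c(-1) + (-9 - k(-3))) = (-3*(6 - 4))*((1/2)*(-1) + (-9 - (-1)*(-3))) = (-3*2)*(-1/2 + (-9 - 1*3)) = -6*(-1/2 + (-9 - 3)) = -6*(-1/2 - 12) = -6*(-25/2) = 75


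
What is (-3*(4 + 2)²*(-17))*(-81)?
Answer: -148716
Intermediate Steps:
(-3*(4 + 2)²*(-17))*(-81) = (-3*6²*(-17))*(-81) = (-3*36*(-17))*(-81) = -108*(-17)*(-81) = 1836*(-81) = -148716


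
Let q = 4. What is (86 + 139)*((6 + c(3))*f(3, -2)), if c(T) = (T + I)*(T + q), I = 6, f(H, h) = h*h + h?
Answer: 31050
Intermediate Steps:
f(H, h) = h + h² (f(H, h) = h² + h = h + h²)
c(T) = (4 + T)*(6 + T) (c(T) = (T + 6)*(T + 4) = (6 + T)*(4 + T) = (4 + T)*(6 + T))
(86 + 139)*((6 + c(3))*f(3, -2)) = (86 + 139)*((6 + (24 + 3² + 10*3))*(-2*(1 - 2))) = 225*((6 + (24 + 9 + 30))*(-2*(-1))) = 225*((6 + 63)*2) = 225*(69*2) = 225*138 = 31050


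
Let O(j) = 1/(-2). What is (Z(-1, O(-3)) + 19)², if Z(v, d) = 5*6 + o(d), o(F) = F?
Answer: 9409/4 ≈ 2352.3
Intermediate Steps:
O(j) = -½
Z(v, d) = 30 + d (Z(v, d) = 5*6 + d = 30 + d)
(Z(-1, O(-3)) + 19)² = ((30 - ½) + 19)² = (59/2 + 19)² = (97/2)² = 9409/4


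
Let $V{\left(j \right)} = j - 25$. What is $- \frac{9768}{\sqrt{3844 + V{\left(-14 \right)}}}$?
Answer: $- \frac{9768 \sqrt{3805}}{3805} \approx -158.35$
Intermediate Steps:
$V{\left(j \right)} = -25 + j$
$- \frac{9768}{\sqrt{3844 + V{\left(-14 \right)}}} = - \frac{9768}{\sqrt{3844 - 39}} = - \frac{9768}{\sqrt{3805}} = - 9768 \frac{\sqrt{3805}}{3805} = - \frac{9768 \sqrt{3805}}{3805}$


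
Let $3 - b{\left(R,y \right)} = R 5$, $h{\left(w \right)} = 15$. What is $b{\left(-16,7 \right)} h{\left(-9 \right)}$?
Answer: $1245$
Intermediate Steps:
$b{\left(R,y \right)} = 3 - 5 R$ ($b{\left(R,y \right)} = 3 - R 5 = 3 - 5 R$)
$b{\left(-16,7 \right)} h{\left(-9 \right)} = \left(3 - -80\right) 15 = \left(3 + 80\right) 15 = 83 \cdot 15 = 1245$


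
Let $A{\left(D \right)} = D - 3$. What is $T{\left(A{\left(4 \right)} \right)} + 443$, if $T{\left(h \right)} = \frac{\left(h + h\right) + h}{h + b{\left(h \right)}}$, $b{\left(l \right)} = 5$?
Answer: $\frac{887}{2} \approx 443.5$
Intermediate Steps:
$A{\left(D \right)} = -3 + D$
$T{\left(h \right)} = \frac{3 h}{5 + h}$ ($T{\left(h \right)} = \frac{\left(h + h\right) + h}{h + 5} = \frac{2 h + h}{5 + h} = \frac{3 h}{5 + h}$)
$T{\left(A{\left(4 \right)} \right)} + 443 = \frac{3 \left(-3 + 4\right)}{5 + \left(-3 + 4\right)} + 443 = 3 \cdot 1 \frac{1}{5 + 1} + 443 = 3 \cdot 1 \cdot \frac{1}{6} + 443 = \frac{1}{2} + 443 = \frac{887}{2}$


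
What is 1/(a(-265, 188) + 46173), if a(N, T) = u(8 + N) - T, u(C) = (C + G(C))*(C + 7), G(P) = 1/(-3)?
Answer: 3/330955 ≈ 9.0647e-6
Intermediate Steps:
G(P) = -1/3
u(C) = (7 + C)*(-1/3 + C) (u(C) = (C - 1/3)*(C + 7) = (-1/3 + C)*(7 + C) = (7 + C)*(-1/3 + C))
a(N, T) = 51 + (8 + N)**2 - T + 20*N/3 (a(N, T) = (-7/3 + (8 + N)**2 + 20*(8 + N)/3) - T = (-7/3 + (8 + N)**2 + (160/3 + 20*N/3)) - T = (51 + (8 + N)**2 + 20*N/3) - T = 51 + (8 + N)**2 - T + 20*N/3)
1/(a(-265, 188) + 46173) = 1/((115 + (-265)**2 - 1*188 + (68/3)*(-265)) + 46173) = 1/((115 + 70225 - 188 - 18020/3) + 46173) = 1/(192436/3 + 46173) = 1/(330955/3) = 3/330955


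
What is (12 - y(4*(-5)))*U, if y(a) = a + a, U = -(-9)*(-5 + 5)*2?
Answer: 0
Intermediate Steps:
U = 0 (U = -(-9)*0*2 = -3*0*2 = 0*2 = 0)
y(a) = 2*a
(12 - y(4*(-5)))*U = (12 - 2*4*(-5))*0 = (12 - 2*(-20))*0 = (12 - 1*(-40))*0 = (12 + 40)*0 = 52*0 = 0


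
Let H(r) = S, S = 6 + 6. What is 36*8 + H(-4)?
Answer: 300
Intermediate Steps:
S = 12
H(r) = 12
36*8 + H(-4) = 36*8 + 12 = 288 + 12 = 300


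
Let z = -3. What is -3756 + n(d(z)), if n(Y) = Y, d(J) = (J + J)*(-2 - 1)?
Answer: -3738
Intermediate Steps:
d(J) = -6*J (d(J) = (2*J)*(-3) = -6*J)
-3756 + n(d(z)) = -3756 - 6*(-3) = -3756 + 18 = -3738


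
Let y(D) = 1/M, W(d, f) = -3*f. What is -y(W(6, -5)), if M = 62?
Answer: -1/62 ≈ -0.016129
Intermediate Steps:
y(D) = 1/62
-y(W(6, -5)) = -1*1/62 = -1/62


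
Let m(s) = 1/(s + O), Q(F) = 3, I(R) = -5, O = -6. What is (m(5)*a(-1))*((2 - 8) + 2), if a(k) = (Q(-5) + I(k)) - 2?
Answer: -16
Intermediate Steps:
m(s) = 1/(-6 + s) (m(s) = 1/(s - 6) = 1/(-6 + s))
a(k) = -4 (a(k) = (3 - 5) - 2 = -2 - 2 = -4)
(m(5)*a(-1))*((2 - 8) + 2) = (-4/(-6 + 5))*((2 - 8) + 2) = (-4/(-1))*(-6 + 2) = -1*(-4)*(-4) = 4*(-4) = -16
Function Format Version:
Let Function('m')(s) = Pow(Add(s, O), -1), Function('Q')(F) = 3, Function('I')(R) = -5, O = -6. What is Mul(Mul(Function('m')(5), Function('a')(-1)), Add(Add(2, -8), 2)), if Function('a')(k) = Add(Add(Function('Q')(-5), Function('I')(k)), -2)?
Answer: -16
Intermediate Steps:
Function('m')(s) = Pow(Add(-6, s), -1) (Function('m')(s) = Pow(Add(s, -6), -1) = Pow(Add(-6, s), -1))
Function('a')(k) = -4 (Function('a')(k) = Add(Add(3, -5), -2) = Add(-2, -2) = -4)
Mul(Mul(Function('m')(5), Function('a')(-1)), Add(Add(2, -8), 2)) = Mul(Mul(Pow(Add(-6, 5), -1), -4), Add(Add(2, -8), 2)) = Mul(Mul(Pow(-1, -1), -4), Add(-6, 2)) = Mul(Mul(-1, -4), -4) = Mul(4, -4) = -16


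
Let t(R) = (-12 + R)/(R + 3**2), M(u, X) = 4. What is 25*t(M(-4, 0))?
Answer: -200/13 ≈ -15.385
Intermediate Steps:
t(R) = (-12 + R)/(9 + R) (t(R) = (-12 + R)/(R + 9) = (-12 + R)/(9 + R))
25*t(M(-4, 0)) = 25*((-12 + 4)/(9 + 4)) = 25*(-8/13) = -200/13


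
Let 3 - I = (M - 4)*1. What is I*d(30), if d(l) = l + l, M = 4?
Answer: 180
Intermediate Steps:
d(l) = 2*l
I = 3 (I = 3 - (4 - 4) = 3 - 0 = 3 - 1*0 = 3 + 0 = 3)
I*d(30) = 3*(2*30) = 3*60 = 180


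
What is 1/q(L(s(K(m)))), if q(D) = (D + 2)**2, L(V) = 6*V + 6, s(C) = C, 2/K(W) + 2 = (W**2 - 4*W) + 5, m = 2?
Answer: 1/16 ≈ 0.062500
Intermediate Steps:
K(W) = 2/(3 + W**2 - 4*W) (K(W) = 2/(-2 + ((W**2 - 4*W) + 5)) = 2/(-2 + (5 + W**2 - 4*W)) = 2/(3 + W**2 - 4*W))
L(V) = 6 + 6*V
q(D) = (2 + D)**2
1/q(L(s(K(m)))) = 1/((2 + (6 + 6*(2/(3 + 2**2 - 4*2))))**2) = 1/((2 + (6 + 6*(2/(3 + 4 - 8))))**2) = 1/((2 + (6 + 6*(2/(-1))))**2) = 1/((2 + (6 + 6*(2*(-1))))**2) = 1/((2 + (6 + 6*(-2)))**2) = 1/((2 + (6 - 12))**2) = 1/((2 - 6)**2) = 1/((-4)**2) = 1/16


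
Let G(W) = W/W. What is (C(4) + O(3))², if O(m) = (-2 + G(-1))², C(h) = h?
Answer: 25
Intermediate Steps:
G(W) = 1
O(m) = 1 (O(m) = (-2 + 1)² = (-1)² = 1)
(C(4) + O(3))² = (4 + 1)² = 5² = 25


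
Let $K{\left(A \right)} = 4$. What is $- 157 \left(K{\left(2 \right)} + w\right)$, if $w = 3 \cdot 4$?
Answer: $-2512$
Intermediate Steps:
$w = 12$
$- 157 \left(K{\left(2 \right)} + w\right) = - 157 \left(4 + 12\right) = \left(-157\right) 16 = -2512$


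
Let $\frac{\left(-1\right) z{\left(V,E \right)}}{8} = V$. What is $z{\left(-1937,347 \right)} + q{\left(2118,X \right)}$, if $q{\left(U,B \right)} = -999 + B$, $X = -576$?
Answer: $13921$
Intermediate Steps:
$z{\left(V,E \right)} = - 8 V$
$z{\left(-1937,347 \right)} + q{\left(2118,X \right)} = \left(-8\right) \left(-1937\right) - 1575 = 15496 - 1575 = 13921$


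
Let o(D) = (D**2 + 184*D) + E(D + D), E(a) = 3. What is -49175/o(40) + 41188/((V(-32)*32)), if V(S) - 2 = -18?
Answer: -98586411/1147264 ≈ -85.932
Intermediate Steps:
V(S) = -16 (V(S) = 2 - 18 = -16)
o(D) = 3 + D**2 + 184*D (o(D) = (D**2 + 184*D) + 3 = 3 + D**2 + 184*D)
-49175/o(40) + 41188/((V(-32)*32)) = -49175/(3 + 40**2 + 184*40) + 41188/((-16*32)) = -49175/(3 + 1600 + 7360) + 41188/(-512) = -49175/8963 + 41188*(-1/512) = -49175*1/8963 - 10297/128 = -49175/8963 - 10297/128 = -98586411/1147264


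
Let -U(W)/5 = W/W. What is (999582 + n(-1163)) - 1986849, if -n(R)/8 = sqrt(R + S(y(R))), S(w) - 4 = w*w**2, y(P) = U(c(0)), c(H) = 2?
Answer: -987267 - 16*I*sqrt(321) ≈ -9.8727e+5 - 286.66*I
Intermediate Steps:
U(W) = -5 (U(W) = -5*W/W = -5*1 = -5)
y(P) = -5
S(w) = 4 + w**3 (S(w) = 4 + w*w**2 = 4 + w**3)
n(R) = -8*sqrt(-121 + R) (n(R) = -8*sqrt(R + (4 + (-5)**3)) = -8*sqrt(R + (4 - 125)) = -8*sqrt(R - 121) = -8*sqrt(-121 + R))
(999582 + n(-1163)) - 1986849 = (999582 - 8*sqrt(-121 - 1163)) - 1986849 = (999582 - 16*I*sqrt(321)) - 1986849 = -987267 - 16*I*sqrt(321)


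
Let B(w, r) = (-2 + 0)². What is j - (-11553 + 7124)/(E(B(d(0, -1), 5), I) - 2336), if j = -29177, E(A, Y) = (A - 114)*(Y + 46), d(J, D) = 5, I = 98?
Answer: -530325581/18176 ≈ -29177.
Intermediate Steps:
B(w, r) = 4 (B(w, r) = (-2)² = 4)
E(A, Y) = (-114 + A)*(46 + Y)
j - (-11553 + 7124)/(E(B(d(0, -1), 5), I) - 2336) = -29177 - (-11553 + 7124)/((-5244 - 114*98 + 46*4 + 4*98) - 2336) = -29177 - (-4429)/((-5244 - 11172 + 184 + 392) - 2336) = -29177 - (-4429)/(-15840 - 2336) = -29177 - (-4429)/(-18176) = -29177 - (-4429)*(-1)/18176 = -29177 - 1*4429/18176 = -29177 - 4429/18176 = -530325581/18176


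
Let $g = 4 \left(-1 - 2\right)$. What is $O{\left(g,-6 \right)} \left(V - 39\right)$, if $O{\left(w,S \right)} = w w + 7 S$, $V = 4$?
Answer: $-3570$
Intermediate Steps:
$g = -12$ ($g = 4 \left(-3\right) = -12$)
$O{\left(w,S \right)} = w^{2} + 7 S$
$O{\left(g,-6 \right)} \left(V - 39\right) = \left(\left(-12\right)^{2} + 7 \left(-6\right)\right) \left(4 - 39\right) = \left(144 - 42\right) \left(-35\right) = 102 \left(-35\right) = -3570$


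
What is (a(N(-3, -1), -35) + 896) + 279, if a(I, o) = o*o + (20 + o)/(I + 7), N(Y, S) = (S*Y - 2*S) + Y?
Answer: 7195/3 ≈ 2398.3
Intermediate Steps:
N(Y, S) = Y - 2*S + S*Y (N(Y, S) = (-2*S + S*Y) + Y = Y - 2*S + S*Y)
a(I, o) = o**2 + (20 + o)/(7 + I)
(a(N(-3, -1), -35) + 896) + 279 = ((20 - 35 + 7*(-35)**2 + (-3 - 2*(-1) - 1*(-3))*(-35)**2)/(7 + (-3 - 2*(-1) - 1*(-3))) + 896) + 279 = ((20 - 35 + 7*1225 + (-3 + 2 + 3)*1225)/(7 + (-3 + 2 + 3)) + 896) + 279 = ((20 - 35 + 8575 + 2*1225)/(7 + 2) + 896) + 279 = ((20 - 35 + 8575 + 2450)/9 + 896) + 279 = ((1/9)*11010 + 896) + 279 = (3670/3 + 896) + 279 = 6358/3 + 279 = 7195/3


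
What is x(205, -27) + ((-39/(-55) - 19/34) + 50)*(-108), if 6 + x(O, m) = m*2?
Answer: -5120274/935 ≈ -5476.2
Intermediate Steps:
x(O, m) = -6 + 2*m (x(O, m) = -6 + m*2 = -6 + 2*m)
x(205, -27) + ((-39/(-55) - 19/34) + 50)*(-108) = (-6 + 2*(-27)) + ((-39/(-55) - 19/34) + 50)*(-108) = (-6 - 54) + ((-39*(-1/55) - 19*1/34) + 50)*(-108) = -60 + ((39/55 - 19/34) + 50)*(-108) = -60 + (281/1870 + 50)*(-108) = -60 + (93781/1870)*(-108) = -60 - 5064174/935 = -5120274/935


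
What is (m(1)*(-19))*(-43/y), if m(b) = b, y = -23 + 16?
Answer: -817/7 ≈ -116.71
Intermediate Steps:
y = -7
(m(1)*(-19))*(-43/y) = (1*(-19))*(-43/(-7)) = -(-817)*(-1)/7 = -19*43/7 = -817/7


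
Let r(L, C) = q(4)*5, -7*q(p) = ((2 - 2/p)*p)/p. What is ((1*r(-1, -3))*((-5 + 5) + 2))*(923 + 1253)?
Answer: -32640/7 ≈ -4662.9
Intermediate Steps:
q(p) = -2/7 + 2/(7*p) (q(p) = -(2 - 2/p)*p/(7*p) = -p*(2 - 2/p)/(7*p) = -(2 - 2/p)/7 = -2/7 + 2/(7*p))
r(L, C) = -15/14 (r(L, C) = ((2/7)*(1 - 1*4)/4)*5 = ((2/7)*(1/4)*(1 - 4))*5 = ((2/7)*(1/4)*(-3))*5 = -3/14*5 = -15/14)
((1*r(-1, -3))*((-5 + 5) + 2))*(923 + 1253) = ((1*(-15/14))*((-5 + 5) + 2))*(923 + 1253) = -15*(0 + 2)/14*2176 = -15/14*2*2176 = -15/7*2176 = -32640/7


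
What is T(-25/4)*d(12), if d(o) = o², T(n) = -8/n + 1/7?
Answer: 35856/175 ≈ 204.89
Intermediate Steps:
T(n) = ⅐ - 8/n (T(n) = -8/n + 1*(⅐) = -8/n + ⅐ = ⅐ - 8/n)
T(-25/4)*d(12) = ((-56 - 25/4)/(7*((-25/4))))*12² = ((-56 - 25*¼)/(7*((-25*¼))))*144 = ((-56 - 25/4)/(7*(-25/4)))*144 = ((⅐)*(-4/25)*(-249/4))*144 = (249/175)*144 = 35856/175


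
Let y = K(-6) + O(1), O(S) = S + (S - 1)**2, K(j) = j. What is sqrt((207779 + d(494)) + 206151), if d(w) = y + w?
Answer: sqrt(414419) ≈ 643.75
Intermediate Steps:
O(S) = S + (-1 + S)**2
y = -5 (y = -6 + (1 + (-1 + 1)**2) = -6 + (1 + 0**2) = -6 + (1 + 0) = -6 + 1 = -5)
d(w) = -5 + w
sqrt((207779 + d(494)) + 206151) = sqrt((207779 + (-5 + 494)) + 206151) = sqrt((207779 + 489) + 206151) = sqrt(208268 + 206151) = sqrt(414419)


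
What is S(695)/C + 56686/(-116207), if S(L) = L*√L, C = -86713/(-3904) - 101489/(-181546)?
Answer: -8098/16601 + 246292565440*√695/8069305677 ≈ 804.16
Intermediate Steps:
C = 8069305677/354377792 (C = -86713*(-1/3904) - 101489*(-1/181546) = 86713/3904 + 101489/181546 = 8069305677/354377792 ≈ 22.770)
S(L) = L^(3/2)
S(695)/C + 56686/(-116207) = 695^(3/2)/(8069305677/354377792) + 56686/(-116207) = (695*√695)*(354377792/8069305677) + 56686*(-1/116207) = 246292565440*√695/8069305677 - 8098/16601 = -8098/16601 + 246292565440*√695/8069305677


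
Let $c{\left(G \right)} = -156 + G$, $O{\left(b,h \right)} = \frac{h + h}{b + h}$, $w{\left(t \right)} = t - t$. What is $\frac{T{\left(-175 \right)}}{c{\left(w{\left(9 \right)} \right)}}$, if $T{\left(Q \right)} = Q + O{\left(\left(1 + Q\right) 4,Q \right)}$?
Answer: $\frac{152075}{135876} \approx 1.1192$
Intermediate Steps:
$w{\left(t \right)} = 0$
$O{\left(b,h \right)} = \frac{2 h}{b + h}$
$T{\left(Q \right)} = Q + \frac{2 Q}{4 + 5 Q}$ ($T{\left(Q \right)} = Q + \frac{2 Q}{\left(1 + Q\right) 4 + Q} = Q + \frac{2 Q}{\left(4 + 4 Q\right) + Q} = Q + \frac{2 Q}{4 + 5 Q}$)
$\frac{T{\left(-175 \right)}}{c{\left(w{\left(9 \right)} \right)}} = \frac{\left(-175\right) \frac{1}{4 + 5 \left(-175\right)} \left(6 + 5 \left(-175\right)\right)}{-156 + 0} = \frac{\left(-175\right) \frac{1}{4 - 875} \left(6 - 875\right)}{-156} = \left(-175\right) \frac{1}{-871} \left(-869\right) \left(- \frac{1}{156}\right) = \left(-175\right) \left(- \frac{1}{871}\right) \left(-869\right) \left(- \frac{1}{156}\right) = \left(- \frac{152075}{871}\right) \left(- \frac{1}{156}\right) = \frac{152075}{135876}$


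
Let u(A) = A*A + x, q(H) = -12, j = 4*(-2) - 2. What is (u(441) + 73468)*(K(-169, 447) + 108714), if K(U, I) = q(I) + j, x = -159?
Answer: 29106630680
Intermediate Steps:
j = -10 (j = -8 - 2 = -10)
u(A) = -159 + A² (u(A) = A*A - 159 = A² - 159 = -159 + A²)
K(U, I) = -22 (K(U, I) = -12 - 10 = -22)
(u(441) + 73468)*(K(-169, 447) + 108714) = ((-159 + 441²) + 73468)*(-22 + 108714) = ((-159 + 194481) + 73468)*108692 = (194322 + 73468)*108692 = 267790*108692 = 29106630680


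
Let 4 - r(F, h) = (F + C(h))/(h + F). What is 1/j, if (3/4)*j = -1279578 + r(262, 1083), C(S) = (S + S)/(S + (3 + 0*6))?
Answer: -730335/1246023760852 ≈ -5.8613e-7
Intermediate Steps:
C(S) = 2*S/(3 + S) (C(S) = (2*S)/(S + (3 + 0)) = (2*S)/(S + 3) = (2*S)/(3 + S) = 2*S/(3 + S))
r(F, h) = 4 - (F + 2*h/(3 + h))/(F + h) (r(F, h) = 4 - (F + 2*h/(3 + h))/(h + F) = 4 - (F + 2*h/(3 + h))/(F + h))
j = -1246023760852/730335 (j = 4*(-1279578 + (-2*1083 + (3 + 1083)*(3*262 + 4*1083))/((3 + 1083)*(262 + 1083)))/3 = 4*(-1279578 + (-2166 + 1086*(786 + 4332))/(1086*1345))/3 = 4*(-1279578 + (1/1086)*(1/1345)*(-2166 + 1086*5118))/3 = 4*(-1279578 + (1/1086)*(1/1345)*(-2166 + 5558148))/3 = 4*(-1279578 + (1/1086)*(1/1345)*5555982)/3 = 4*(-1279578 + 925997/243445)/3 = (4/3)*(-311505940213/243445) = -1246023760852/730335 ≈ -1.7061e+6)
1/j = 1/(-1246023760852/730335) = -730335/1246023760852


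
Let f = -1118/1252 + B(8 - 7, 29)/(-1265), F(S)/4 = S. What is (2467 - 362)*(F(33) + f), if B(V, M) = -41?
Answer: 43720012631/158378 ≈ 2.7605e+5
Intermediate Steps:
F(S) = 4*S
f = -681469/791890 (f = -1118/1252 - 41/(-1265) = -1118*1/1252 - 41*(-1/1265) = -559/626 + 41/1265 = -681469/791890 ≈ -0.86056)
(2467 - 362)*(F(33) + f) = (2467 - 362)*(4*33 - 681469/791890) = 2105*(132 - 681469/791890) = 2105*(103848011/791890) = 43720012631/158378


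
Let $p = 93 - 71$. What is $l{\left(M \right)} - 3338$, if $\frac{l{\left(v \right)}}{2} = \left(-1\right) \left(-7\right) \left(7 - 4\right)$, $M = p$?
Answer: $-3296$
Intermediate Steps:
$p = 22$
$M = 22$
$l{\left(v \right)} = 42$ ($l{\left(v \right)} = 2 \left(-1\right) \left(-7\right) \left(7 - 4\right) = 2 \cdot 7 \cdot 3 = 2 \cdot 21 = 42$)
$l{\left(M \right)} - 3338 = 42 - 3338 = -3296$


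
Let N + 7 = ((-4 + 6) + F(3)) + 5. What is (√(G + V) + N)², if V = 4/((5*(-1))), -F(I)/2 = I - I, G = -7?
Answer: -39/5 ≈ -7.8000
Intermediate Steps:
F(I) = 0 (F(I) = -2*(I - I) = -2*0 = 0)
V = -⅘ (V = 4/(-5) = 4*(-⅕) = -⅘ ≈ -0.80000)
N = 0 (N = -7 + (((-4 + 6) + 0) + 5) = -7 + ((2 + 0) + 5) = -7 + (2 + 5) = -7 + 7 = 0)
(√(G + V) + N)² = (√(-7 - ⅘) + 0)² = (√(-39/5) + 0)² = (I*√195/5 + 0)² = (I*√195/5)² = -39/5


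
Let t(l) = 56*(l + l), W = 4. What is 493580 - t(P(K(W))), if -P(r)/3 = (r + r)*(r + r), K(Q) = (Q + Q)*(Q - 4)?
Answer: 493580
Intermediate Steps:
K(Q) = 2*Q*(-4 + Q) (K(Q) = (2*Q)*(-4 + Q) = 2*Q*(-4 + Q))
P(r) = -12*r² (P(r) = -3*(r + r)*(r + r) = -3*2*r*2*r = -12*r²)
t(l) = 112*l (t(l) = 56*(2*l) = 112*l)
493580 - t(P(K(W))) = 493580 - 112*(-12*64*(-4 + 4)²) = 493580 - 112*(-12*(2*4*0)²) = 493580 - 112*(-12*0²) = 493580 - 112*(-12*0) = 493580 - 112*0 = 493580 - 1*0 = 493580 + 0 = 493580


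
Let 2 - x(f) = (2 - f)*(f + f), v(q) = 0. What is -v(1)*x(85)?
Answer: 0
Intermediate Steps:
x(f) = 2 - 2*f*(2 - f) (x(f) = 2 - (2 - f)*(f + f) = 2 - (2 - f)*2*f = 2 - 2*f*(2 - f))
-v(1)*x(85) = -0*(2 - 4*85 + 2*85²) = -0*(2 - 340 + 2*7225) = -0*(2 - 340 + 14450) = -0*14112 = -1*0 = 0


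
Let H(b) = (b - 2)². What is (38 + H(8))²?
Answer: 5476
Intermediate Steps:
H(b) = (-2 + b)²
(38 + H(8))² = (38 + (-2 + 8)²)² = (38 + 6²)² = (38 + 36)² = 74² = 5476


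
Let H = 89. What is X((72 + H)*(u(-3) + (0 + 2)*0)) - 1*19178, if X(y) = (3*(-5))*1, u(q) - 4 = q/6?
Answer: -19193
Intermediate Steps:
u(q) = 4 + q/6
X(y) = -15 (X(y) = -15*1 = -15)
X((72 + H)*(u(-3) + (0 + 2)*0)) - 1*19178 = -15 - 1*19178 = -15 - 19178 = -19193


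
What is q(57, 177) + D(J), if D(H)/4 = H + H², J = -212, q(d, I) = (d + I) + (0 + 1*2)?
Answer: 179164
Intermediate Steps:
q(d, I) = 2 + I + d (q(d, I) = (I + d) + (0 + 2) = (I + d) + 2 = 2 + I + d)
D(H) = 4*H + 4*H² (D(H) = 4*(H + H²) = 4*H + 4*H²)
q(57, 177) + D(J) = (2 + 177 + 57) + 4*(-212)*(1 - 212) = 236 + 4*(-212)*(-211) = 236 + 178928 = 179164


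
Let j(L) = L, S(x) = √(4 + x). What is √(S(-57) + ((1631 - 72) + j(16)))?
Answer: √(1575 + I*√53) ≈ 39.686 + 0.09172*I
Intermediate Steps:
√(S(-57) + ((1631 - 72) + j(16))) = √(√(4 - 57) + ((1631 - 72) + 16)) = √(√(-53) + (1559 + 16)) = √(I*√53 + 1575) = √(1575 + I*√53)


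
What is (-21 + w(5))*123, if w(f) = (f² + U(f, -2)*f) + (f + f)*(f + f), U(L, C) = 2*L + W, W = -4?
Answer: 16482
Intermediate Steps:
U(L, C) = -4 + 2*L (U(L, C) = 2*L - 4 = -4 + 2*L)
w(f) = 5*f² + f*(-4 + 2*f) (w(f) = (f² + (-4 + 2*f)*f) + (f + f)*(f + f) = (f² + f*(-4 + 2*f)) + (2*f)*(2*f) = (f² + f*(-4 + 2*f)) + 4*f² = 5*f² + f*(-4 + 2*f))
(-21 + w(5))*123 = (-21 + 5*(-4 + 7*5))*123 = (-21 + 5*(-4 + 35))*123 = (-21 + 5*31)*123 = (-21 + 155)*123 = 134*123 = 16482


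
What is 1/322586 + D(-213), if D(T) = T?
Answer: -68710817/322586 ≈ -213.00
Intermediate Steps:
1/322586 + D(-213) = 1/322586 - 213 = -68710817/322586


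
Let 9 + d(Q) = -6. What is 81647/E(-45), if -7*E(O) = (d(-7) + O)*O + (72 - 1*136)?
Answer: -571529/2636 ≈ -216.82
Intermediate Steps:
d(Q) = -15 (d(Q) = -9 - 6 = -15)
E(O) = 64/7 - O*(-15 + O)/7 (E(O) = -((-15 + O)*O + (72 - 1*136))/7 = -(O*(-15 + O) + (72 - 136))/7 = -(O*(-15 + O) - 64)/7 = -(-64 + O*(-15 + O))/7 = 64/7 - O*(-15 + O)/7)
81647/E(-45) = 81647/(64/7 - ⅐*(-45)² + (15/7)*(-45)) = 81647/(64/7 - ⅐*2025 - 675/7) = 81647/(64/7 - 2025/7 - 675/7) = 81647/(-2636/7) = 81647*(-7/2636) = -571529/2636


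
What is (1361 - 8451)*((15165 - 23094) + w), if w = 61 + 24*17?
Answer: 52891400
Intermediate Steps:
w = 469 (w = 61 + 408 = 469)
(1361 - 8451)*((15165 - 23094) + w) = (1361 - 8451)*((15165 - 23094) + 469) = -7090*(-7929 + 469) = -7090*(-7460) = 52891400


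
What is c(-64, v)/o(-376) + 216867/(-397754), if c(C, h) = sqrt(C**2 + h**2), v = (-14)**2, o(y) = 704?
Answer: -30981/56822 + sqrt(2657)/176 ≈ -0.25235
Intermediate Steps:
v = 196
c(-64, v)/o(-376) + 216867/(-397754) = sqrt((-64)**2 + 196**2)/704 + 216867/(-397754) = sqrt(4096 + 38416)*(1/704) + 216867*(-1/397754) = sqrt(42512)*(1/704) - 30981/56822 = (4*sqrt(2657))*(1/704) - 30981/56822 = sqrt(2657)/176 - 30981/56822 = -30981/56822 + sqrt(2657)/176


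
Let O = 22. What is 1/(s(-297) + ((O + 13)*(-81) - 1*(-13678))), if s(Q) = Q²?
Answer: 1/99052 ≈ 1.0096e-5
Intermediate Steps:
1/(s(-297) + ((O + 13)*(-81) - 1*(-13678))) = 1/((-297)² + ((22 + 13)*(-81) - 1*(-13678))) = 1/(88209 + (35*(-81) + 13678)) = 1/(88209 + (-2835 + 13678)) = 1/(88209 + 10843) = 1/99052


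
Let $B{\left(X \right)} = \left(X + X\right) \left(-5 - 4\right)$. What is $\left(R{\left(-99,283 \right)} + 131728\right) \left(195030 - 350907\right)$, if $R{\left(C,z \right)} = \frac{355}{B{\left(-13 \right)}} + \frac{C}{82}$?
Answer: $- \frac{32832928575218}{1599} \approx -2.0533 \cdot 10^{10}$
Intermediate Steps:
$B{\left(X \right)} = - 18 X$ ($B{\left(X \right)} = 2 X \left(-9\right) = - 18 X$)
$R{\left(C,z \right)} = \frac{355}{234} + \frac{C}{82}$ ($R{\left(C,z \right)} = \frac{355}{\left(-18\right) \left(-13\right)} + \frac{C}{82} = \frac{355}{234} + C \frac{1}{82} = 355 \cdot \frac{1}{234} + \frac{C}{82} = \frac{355}{234} + \frac{C}{82}$)
$\left(R{\left(-99,283 \right)} + 131728\right) \left(195030 - 350907\right) = \left(\left(\frac{355}{234} + \frac{1}{82} \left(-99\right)\right) + 131728\right) \left(195030 - 350907\right) = \left(\left(\frac{355}{234} - \frac{99}{82}\right) + 131728\right) \left(-155877\right) = \left(\frac{1486}{4797} + 131728\right) \left(-155877\right) = \frac{631900702}{4797} \left(-155877\right) = - \frac{32832928575218}{1599}$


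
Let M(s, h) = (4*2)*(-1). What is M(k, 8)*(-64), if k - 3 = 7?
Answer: 512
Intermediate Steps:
k = 10 (k = 3 + 7 = 10)
M(s, h) = -8 (M(s, h) = 8*(-1) = -8)
M(k, 8)*(-64) = -8*(-64) = 512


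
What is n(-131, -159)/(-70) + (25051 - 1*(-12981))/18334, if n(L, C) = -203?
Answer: 456003/91670 ≈ 4.9744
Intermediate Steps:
n(-131, -159)/(-70) + (25051 - 1*(-12981))/18334 = -203/(-70) + (25051 - 1*(-12981))/18334 = -203*(-1/70) + (25051 + 12981)*(1/18334) = 29/10 + 38032*(1/18334) = 29/10 + 19016/9167 = 456003/91670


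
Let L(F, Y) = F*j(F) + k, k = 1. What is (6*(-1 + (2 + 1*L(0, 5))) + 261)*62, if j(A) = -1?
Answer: 16926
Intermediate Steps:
L(F, Y) = 1 - F (L(F, Y) = F*(-1) + 1 = -F + 1 = 1 - F)
(6*(-1 + (2 + 1*L(0, 5))) + 261)*62 = (6*(-1 + (2 + 1*(1 - 1*0))) + 261)*62 = (6*(-1 + (2 + 1*(1 + 0))) + 261)*62 = (6*(-1 + (2 + 1*1)) + 261)*62 = (6*(-1 + (2 + 1)) + 261)*62 = (6*(-1 + 3) + 261)*62 = (6*2 + 261)*62 = (12 + 261)*62 = 273*62 = 16926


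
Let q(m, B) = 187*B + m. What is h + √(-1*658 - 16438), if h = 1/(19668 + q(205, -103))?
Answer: 1/612 + 2*I*√4274 ≈ 0.001634 + 130.75*I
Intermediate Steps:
q(m, B) = m + 187*B
h = 1/612 (h = 1/(19668 + (205 + 187*(-103))) = 1/(19668 + (205 - 19261)) = 1/(19668 - 19056) = 1/612 ≈ 0.0016340)
h + √(-1*658 - 16438) = 1/612 + √(-1*658 - 16438) = 1/612 + √(-658 - 16438) = 1/612 + √(-17096) = 1/612 + 2*I*√4274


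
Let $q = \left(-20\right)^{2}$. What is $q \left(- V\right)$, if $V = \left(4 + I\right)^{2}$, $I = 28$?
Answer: $-409600$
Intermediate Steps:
$V = 1024$ ($V = \left(4 + 28\right)^{2} = 32^{2} = 1024$)
$q = 400$
$q \left(- V\right) = 400 \left(\left(-1\right) 1024\right) = 400 \left(-1024\right) = -409600$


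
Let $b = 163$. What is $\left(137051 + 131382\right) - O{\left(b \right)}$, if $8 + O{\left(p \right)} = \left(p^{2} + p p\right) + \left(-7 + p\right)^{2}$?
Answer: $190967$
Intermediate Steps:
$O{\left(p \right)} = -8 + \left(-7 + p\right)^{2} + 2 p^{2}$ ($O{\left(p \right)} = -8 + \left(\left(p^{2} + p p\right) + \left(-7 + p\right)^{2}\right) = -8 + \left(\left(p^{2} + p^{2}\right) + \left(-7 + p\right)^{2}\right) = -8 + \left(2 p^{2} + \left(-7 + p\right)^{2}\right) = -8 + \left(\left(-7 + p\right)^{2} + 2 p^{2}\right) = -8 + \left(-7 + p\right)^{2} + 2 p^{2}$)
$\left(137051 + 131382\right) - O{\left(b \right)} = \left(137051 + 131382\right) - \left(41 - 2282 + 3 \cdot 163^{2}\right) = 268433 - \left(41 - 2282 + 3 \cdot 26569\right) = 268433 - \left(41 - 2282 + 79707\right) = 268433 - 77466 = 190967$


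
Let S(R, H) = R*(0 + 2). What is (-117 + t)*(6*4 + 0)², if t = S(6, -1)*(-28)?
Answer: -260928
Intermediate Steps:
S(R, H) = 2*R (S(R, H) = R*2 = 2*R)
t = -336 (t = (2*6)*(-28) = 12*(-28) = -336)
(-117 + t)*(6*4 + 0)² = (-117 - 336)*(6*4 + 0)² = -453*(24 + 0)² = -453*24² = -453*576 = -260928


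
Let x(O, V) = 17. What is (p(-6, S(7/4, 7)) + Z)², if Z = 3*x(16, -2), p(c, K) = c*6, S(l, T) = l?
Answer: 225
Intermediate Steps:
p(c, K) = 6*c
Z = 51 (Z = 3*17 = 51)
(p(-6, S(7/4, 7)) + Z)² = (6*(-6) + 51)² = (-36 + 51)² = 15² = 225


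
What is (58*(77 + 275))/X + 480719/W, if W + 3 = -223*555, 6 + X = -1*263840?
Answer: -5880119671/1484349624 ≈ -3.9614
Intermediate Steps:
X = -263846 (X = -6 - 1*263840 = -6 - 263840 = -263846)
W = -123768 (W = -3 - 223*555 = -3 - 123765 = -123768)
(58*(77 + 275))/X + 480719/W = (58*(77 + 275))/(-263846) + 480719/(-123768) = (58*352)*(-1/263846) + 480719*(-1/123768) = 20416*(-1/263846) - 480719/123768 = -928/11993 - 480719/123768 = -5880119671/1484349624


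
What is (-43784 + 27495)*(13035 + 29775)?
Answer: -697332090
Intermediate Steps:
(-43784 + 27495)*(13035 + 29775) = -16289*42810 = -697332090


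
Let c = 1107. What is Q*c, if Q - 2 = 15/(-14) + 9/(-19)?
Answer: 133947/266 ≈ 503.56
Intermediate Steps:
Q = 121/266 (Q = 2 + (15/(-14) + 9/(-19)) = 2 + (15*(-1/14) + 9*(-1/19)) = 2 + (-15/14 - 9/19) = 2 - 411/266 = 121/266 ≈ 0.45489)
Q*c = (121/266)*1107 = 133947/266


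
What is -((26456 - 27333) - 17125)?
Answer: 18002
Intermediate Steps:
-((26456 - 27333) - 17125) = -(-877 - 17125) = -1*(-18002) = 18002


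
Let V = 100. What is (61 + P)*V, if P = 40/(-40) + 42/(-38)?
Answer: 111900/19 ≈ 5889.5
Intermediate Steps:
P = -40/19 (P = 40*(-1/40) + 42*(-1/38) = -1 - 21/19 = -40/19 ≈ -2.1053)
(61 + P)*V = (61 - 40/19)*100 = (1119/19)*100 = 111900/19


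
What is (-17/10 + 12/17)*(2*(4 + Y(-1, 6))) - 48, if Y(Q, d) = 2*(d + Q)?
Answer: -6446/85 ≈ -75.835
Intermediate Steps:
Y(Q, d) = 2*Q + 2*d (Y(Q, d) = 2*(Q + d) = 2*Q + 2*d)
(-17/10 + 12/17)*(2*(4 + Y(-1, 6))) - 48 = (-17/10 + 12/17)*(2*(4 + (2*(-1) + 2*6))) - 48 = (-17*⅒ + 12*(1/17))*(2*(4 + (-2 + 12))) - 48 = (-17/10 + 12/17)*(2*(4 + 10)) - 48 = -169*14/85 - 48 = -169/170*28 - 48 = -2366/85 - 48 = -6446/85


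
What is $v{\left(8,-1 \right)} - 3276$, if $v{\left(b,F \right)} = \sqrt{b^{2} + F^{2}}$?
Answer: $-3276 + \sqrt{65} \approx -3267.9$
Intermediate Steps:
$v{\left(b,F \right)} = \sqrt{F^{2} + b^{2}}$
$v{\left(8,-1 \right)} - 3276 = \sqrt{\left(-1\right)^{2} + 8^{2}} - 3276 = \sqrt{1 + 64} - 3276 = \sqrt{65} - 3276 = -3276 + \sqrt{65}$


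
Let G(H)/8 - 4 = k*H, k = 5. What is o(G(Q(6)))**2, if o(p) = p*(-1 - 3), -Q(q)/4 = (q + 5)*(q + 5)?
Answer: 5977145344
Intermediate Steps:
Q(q) = -4*(5 + q)**2 (Q(q) = -4*(q + 5)*(q + 5) = -4*(5 + q)*(5 + q) = -4*(5 + q)**2)
G(H) = 32 + 40*H (G(H) = 32 + 8*(5*H) = 32 + 40*H)
o(p) = -4*p (o(p) = p*(-4) = -4*p)
o(G(Q(6)))**2 = (-4*(32 + 40*(-4*(5 + 6)**2)))**2 = (-4*(32 + 40*(-4*11**2)))**2 = (-4*(32 + 40*(-4*121)))**2 = (-4*(32 + 40*(-484)))**2 = (-4*(32 - 19360))**2 = (-4*(-19328))**2 = 77312**2 = 5977145344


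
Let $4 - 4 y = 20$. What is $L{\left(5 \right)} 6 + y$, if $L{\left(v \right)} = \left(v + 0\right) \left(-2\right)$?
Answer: $-64$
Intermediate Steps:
$y = -4$ ($y = 1 - 5 = -4$)
$L{\left(v \right)} = - 2 v$ ($L{\left(v \right)} = v \left(-2\right) = - 2 v$)
$L{\left(5 \right)} 6 + y = \left(-2\right) 5 \cdot 6 - 4 = \left(-10\right) 6 - 4 = -60 - 4 = -64$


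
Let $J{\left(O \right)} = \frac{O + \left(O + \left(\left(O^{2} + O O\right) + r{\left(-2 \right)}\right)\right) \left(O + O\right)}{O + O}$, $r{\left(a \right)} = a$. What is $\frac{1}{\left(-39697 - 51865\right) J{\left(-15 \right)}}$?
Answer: $- \frac{1}{39692127} \approx -2.5194 \cdot 10^{-8}$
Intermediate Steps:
$J{\left(O \right)} = \frac{O + 2 O \left(-2 + O + 2 O^{2}\right)}{2 O}$ ($J{\left(O \right)} = \frac{O + \left(O - \left(2 - O^{2} - O O\right)\right) \left(O + O\right)}{O + O} = \frac{O + \left(O + \left(\left(O^{2} + O^{2}\right) - 2\right)\right) 2 O}{2 O} = \left(O + \left(O + \left(2 O^{2} - 2\right)\right) 2 O\right) \frac{1}{2 O} = \left(O + \left(O + \left(-2 + 2 O^{2}\right)\right) 2 O\right) \frac{1}{2 O} = \left(O + \left(-2 + O + 2 O^{2}\right) 2 O\right) \frac{1}{2 O} = \left(O + 2 O \left(-2 + O + 2 O^{2}\right)\right) \frac{1}{2 O} = \frac{O + 2 O \left(-2 + O + 2 O^{2}\right)}{2 O}$)
$\frac{1}{\left(-39697 - 51865\right) J{\left(-15 \right)}} = \frac{1}{\left(-39697 - 51865\right) \left(- \frac{3}{2} - 15 + 2 \left(-15\right)^{2}\right)} = \frac{1}{\left(-91562\right) \left(- \frac{3}{2} - 15 + 2 \cdot 225\right)} = - \frac{1}{91562 \left(- \frac{3}{2} - 15 + 450\right)} = - \frac{1}{91562 \cdot \frac{867}{2}} = \left(- \frac{1}{91562}\right) \frac{2}{867} = - \frac{1}{39692127}$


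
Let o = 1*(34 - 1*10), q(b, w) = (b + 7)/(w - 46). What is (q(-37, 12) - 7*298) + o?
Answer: -35039/17 ≈ -2061.1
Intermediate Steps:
q(b, w) = (7 + b)/(-46 + w)
o = 24 (o = 1*(34 - 10) = 1*24 = 24)
(q(-37, 12) - 7*298) + o = ((7 - 37)/(-46 + 12) - 7*298) + 24 = (-30/(-34) - 1*2086) + 24 = (-1/34*(-30) - 2086) + 24 = (15/17 - 2086) + 24 = -35447/17 + 24 = -35039/17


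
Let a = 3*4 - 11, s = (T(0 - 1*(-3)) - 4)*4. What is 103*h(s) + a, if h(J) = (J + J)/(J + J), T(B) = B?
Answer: 104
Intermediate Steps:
s = -4 (s = ((0 - 1*(-3)) - 4)*4 = ((0 + 3) - 4)*4 = (3 - 4)*4 = -1*4 = -4)
h(J) = 1 (h(J) = (2*J)/((2*J)) = (2*J)*(1/(2*J)) = 1)
a = 1 (a = 12 - 11 = 1)
103*h(s) + a = 103*1 + 1 = 103 + 1 = 104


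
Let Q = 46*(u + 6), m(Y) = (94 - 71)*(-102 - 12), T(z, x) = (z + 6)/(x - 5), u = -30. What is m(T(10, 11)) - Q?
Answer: -1518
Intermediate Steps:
T(z, x) = (6 + z)/(-5 + x)
m(Y) = -2622 (m(Y) = 23*(-114) = -2622)
Q = -1104 (Q = 46*(-30 + 6) = 46*(-24) = -1104)
m(T(10, 11)) - Q = -2622 - 1*(-1104) = -2622 + 1104 = -1518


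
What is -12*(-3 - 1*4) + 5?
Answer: 89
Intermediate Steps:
-12*(-3 - 1*4) + 5 = -12*(-3 - 4) + 5 = -12*(-7) + 5 = -6*(-14) + 5 = 84 + 5 = 89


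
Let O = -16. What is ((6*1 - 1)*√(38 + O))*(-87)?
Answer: -435*√22 ≈ -2040.3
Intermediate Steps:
((6*1 - 1)*√(38 + O))*(-87) = ((6*1 - 1)*√(38 - 16))*(-87) = ((6 - 1)*√22)*(-87) = (5*√22)*(-87) = -435*√22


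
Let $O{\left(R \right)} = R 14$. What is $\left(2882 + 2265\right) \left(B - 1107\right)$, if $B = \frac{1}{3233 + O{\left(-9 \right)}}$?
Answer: $- \frac{17702838856}{3107} \approx -5.6977 \cdot 10^{6}$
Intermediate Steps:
$O{\left(R \right)} = 14 R$
$B = \frac{1}{3107}$ ($B = \frac{1}{3233 + 14 \left(-9\right)} = \frac{1}{3233 - 126} = \frac{1}{3107} \approx 0.00032185$)
$\left(2882 + 2265\right) \left(B - 1107\right) = \left(2882 + 2265\right) \left(\frac{1}{3107} - 1107\right) = 5147 \left(- \frac{3439448}{3107}\right) = - \frac{17702838856}{3107}$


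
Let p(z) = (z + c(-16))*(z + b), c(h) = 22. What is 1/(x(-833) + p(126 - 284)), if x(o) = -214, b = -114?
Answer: 1/36778 ≈ 2.7190e-5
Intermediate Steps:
p(z) = (-114 + z)*(22 + z) (p(z) = (z + 22)*(z - 114) = (22 + z)*(-114 + z) = (-114 + z)*(22 + z))
1/(x(-833) + p(126 - 284)) = 1/(-214 + (-2508 + (126 - 284)² - 92*(126 - 284))) = 1/(-214 + (-2508 + (-158)² - 92*(-158))) = 1/(-214 + (-2508 + 24964 + 14536)) = 1/(-214 + 36992) = 1/36778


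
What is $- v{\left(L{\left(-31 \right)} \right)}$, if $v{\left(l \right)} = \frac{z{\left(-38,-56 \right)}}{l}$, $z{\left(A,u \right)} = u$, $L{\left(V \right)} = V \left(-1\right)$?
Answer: $\frac{56}{31} \approx 1.8065$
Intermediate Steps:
$L{\left(V \right)} = - V$
$v{\left(l \right)} = - \frac{56}{l}$
$- v{\left(L{\left(-31 \right)} \right)} = - \frac{-56}{\left(-1\right) \left(-31\right)} = - \frac{-56}{31} = \left(-1\right) \left(- \frac{56}{31}\right) = \frac{56}{31}$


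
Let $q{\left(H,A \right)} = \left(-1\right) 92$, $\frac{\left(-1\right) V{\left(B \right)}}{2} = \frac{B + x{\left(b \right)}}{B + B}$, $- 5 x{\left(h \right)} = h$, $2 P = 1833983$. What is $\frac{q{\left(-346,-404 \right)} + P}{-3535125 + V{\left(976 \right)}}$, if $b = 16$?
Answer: $- \frac{559308695}{2156426858} \approx -0.25937$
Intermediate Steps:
$P = \frac{1833983}{2}$ ($P = \frac{1}{2} \cdot 1833983 = \frac{1833983}{2} \approx 9.1699 \cdot 10^{5}$)
$x{\left(h \right)} = - \frac{h}{5}$
$V{\left(B \right)} = - \frac{- \frac{16}{5} + B}{B}$ ($V{\left(B \right)} = - 2 \frac{B - \frac{16}{5}}{B + B} = - 2 \frac{B - \frac{16}{5}}{2 B} = - 2 \left(- \frac{16}{5} + B\right) \frac{1}{2 B} = - 2 \frac{- \frac{16}{5} + B}{2 B} = - \frac{- \frac{16}{5} + B}{B}$)
$q{\left(H,A \right)} = -92$
$\frac{q{\left(-346,-404 \right)} + P}{-3535125 + V{\left(976 \right)}} = \frac{-92 + \frac{1833983}{2}}{-3535125 + \frac{\frac{16}{5} - 976}{976}} = \frac{1833799}{2 \left(-3535125 + \frac{\frac{16}{5} - 976}{976}\right)} = \frac{1833799}{2 \left(-3535125 + \frac{1}{976} \left(- \frac{4864}{5}\right)\right)} = \frac{1833799}{2 \left(-3535125 - \frac{304}{305}\right)} = \frac{1833799}{2 \left(- \frac{1078213429}{305}\right)} = \frac{1833799}{2} \left(- \frac{305}{1078213429}\right) = - \frac{559308695}{2156426858}$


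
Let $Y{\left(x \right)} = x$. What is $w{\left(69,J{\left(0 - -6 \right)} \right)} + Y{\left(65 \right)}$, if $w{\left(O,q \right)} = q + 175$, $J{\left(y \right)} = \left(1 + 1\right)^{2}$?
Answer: $244$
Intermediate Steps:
$J{\left(y \right)} = 4$ ($J{\left(y \right)} = 2^{2} = 4$)
$w{\left(O,q \right)} = 175 + q$
$w{\left(69,J{\left(0 - -6 \right)} \right)} + Y{\left(65 \right)} = \left(175 + 4\right) + 65 = 179 + 65 = 244$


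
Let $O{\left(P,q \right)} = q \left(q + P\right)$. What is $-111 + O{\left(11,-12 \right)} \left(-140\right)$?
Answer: $-1791$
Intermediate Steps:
$O{\left(P,q \right)} = q \left(P + q\right)$
$-111 + O{\left(11,-12 \right)} \left(-140\right) = -111 + - 12 \left(11 - 12\right) \left(-140\right) = -111 + \left(-12\right) \left(-1\right) \left(-140\right) = -111 + 12 \left(-140\right) = -111 - 1680 = -1791$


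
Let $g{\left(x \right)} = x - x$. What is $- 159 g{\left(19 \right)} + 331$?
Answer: $331$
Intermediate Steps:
$g{\left(x \right)} = 0$
$- 159 g{\left(19 \right)} + 331 = \left(-159\right) 0 + 331 = 0 + 331 = 331$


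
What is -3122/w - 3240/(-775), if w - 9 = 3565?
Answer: 916021/276985 ≈ 3.3071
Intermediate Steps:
w = 3574 (w = 9 + 3565 = 3574)
-3122/w - 3240/(-775) = -3122/3574 - 3240/(-775) = -3122*1/3574 - 3240*(-1/775) = -1561/1787 + 648/155 = 916021/276985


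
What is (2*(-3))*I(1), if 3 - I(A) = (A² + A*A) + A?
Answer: 0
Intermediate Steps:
I(A) = 3 - A - 2*A² (I(A) = 3 - ((A² + A*A) + A) = 3 - ((A² + A²) + A) = 3 - (2*A² + A) = 3 - (A + 2*A²) = 3 + (-A - 2*A²) = 3 - A - 2*A²)
(2*(-3))*I(1) = (2*(-3))*(3 - 1*1 - 2*1²) = -6*(3 - 1 - 2*1) = -6*(3 - 1 - 2) = -6*0 = 0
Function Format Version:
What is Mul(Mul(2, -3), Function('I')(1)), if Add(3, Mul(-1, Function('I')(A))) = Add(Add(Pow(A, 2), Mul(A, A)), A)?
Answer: 0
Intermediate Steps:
Function('I')(A) = Add(3, Mul(-1, A), Mul(-2, Pow(A, 2))) (Function('I')(A) = Add(3, Mul(-1, Add(Add(Pow(A, 2), Mul(A, A)), A))) = Add(3, Mul(-1, Add(Add(Pow(A, 2), Pow(A, 2)), A))) = Add(3, Mul(-1, Add(Mul(2, Pow(A, 2)), A))) = Add(3, Mul(-1, Add(A, Mul(2, Pow(A, 2))))) = Add(3, Add(Mul(-1, A), Mul(-2, Pow(A, 2)))) = Add(3, Mul(-1, A), Mul(-2, Pow(A, 2))))
Mul(Mul(2, -3), Function('I')(1)) = Mul(Mul(2, -3), Add(3, Mul(-1, 1), Mul(-2, Pow(1, 2)))) = Mul(-6, Add(3, -1, Mul(-2, 1))) = Mul(-6, Add(3, -1, -2)) = Mul(-6, 0) = 0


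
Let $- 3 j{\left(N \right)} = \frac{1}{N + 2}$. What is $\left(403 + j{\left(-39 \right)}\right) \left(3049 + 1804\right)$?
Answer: $\frac{217094102}{111} \approx 1.9558 \cdot 10^{6}$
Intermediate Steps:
$j{\left(N \right)} = - \frac{1}{3 \left(2 + N\right)}$ ($j{\left(N \right)} = - \frac{1}{3 \left(N + 2\right)} = - \frac{1}{3 \left(2 + N\right)}$)
$\left(403 + j{\left(-39 \right)}\right) \left(3049 + 1804\right) = \left(403 - \frac{1}{6 + 3 \left(-39\right)}\right) \left(3049 + 1804\right) = \left(403 - \frac{1}{6 - 117}\right) 4853 = \left(403 - \frac{1}{-111}\right) 4853 = \left(403 - - \frac{1}{111}\right) 4853 = \left(403 + \frac{1}{111}\right) 4853 = \frac{44734}{111} \cdot 4853 = \frac{217094102}{111}$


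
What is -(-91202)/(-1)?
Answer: -91202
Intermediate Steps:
-(-91202)/(-1) = -(-91202)*(-1) = -2942*31 = -91202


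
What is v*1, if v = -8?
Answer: -8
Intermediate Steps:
v*1 = -8*1 = -8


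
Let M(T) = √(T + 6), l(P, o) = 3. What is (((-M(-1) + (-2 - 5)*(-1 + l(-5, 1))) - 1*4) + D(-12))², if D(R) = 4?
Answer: (14 + √5)² ≈ 263.61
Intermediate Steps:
M(T) = √(6 + T)
(((-M(-1) + (-2 - 5)*(-1 + l(-5, 1))) - 1*4) + D(-12))² = (((-√(6 - 1) + (-2 - 5)*(-1 + 3)) - 1*4) + 4)² = (((-√5 - 7*2) - 4) + 4)² = (((-√5 - 14) - 4) + 4)² = (((-14 - √5) - 4) + 4)² = ((-18 - √5) + 4)² = (-14 - √5)²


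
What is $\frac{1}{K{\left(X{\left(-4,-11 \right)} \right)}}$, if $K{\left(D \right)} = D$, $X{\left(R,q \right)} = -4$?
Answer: $- \frac{1}{4} \approx -0.25$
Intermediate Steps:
$\frac{1}{K{\left(X{\left(-4,-11 \right)} \right)}} = \frac{1}{-4} = - \frac{1}{4}$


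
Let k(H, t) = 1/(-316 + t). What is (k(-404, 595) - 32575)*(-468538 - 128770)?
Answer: 175115753632/9 ≈ 1.9457e+10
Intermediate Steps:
(k(-404, 595) - 32575)*(-468538 - 128770) = (1/(-316 + 595) - 32575)*(-468538 - 128770) = (1/279 - 32575)*(-597308) = -9088424/279*(-597308) = 175115753632/9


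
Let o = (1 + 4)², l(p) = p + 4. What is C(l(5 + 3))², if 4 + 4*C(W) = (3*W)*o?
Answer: 50176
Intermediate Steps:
l(p) = 4 + p
o = 25 (o = 5² = 25)
C(W) = -1 + 75*W/4 (C(W) = -1 + ((3*W)*25)/4 = -1 + (75*W)/4 = -1 + 75*W/4)
C(l(5 + 3))² = (-1 + 75*(4 + (5 + 3))/4)² = (-1 + 75*(4 + 8)/4)² = (-1 + (75/4)*12)² = (-1 + 225)² = 224² = 50176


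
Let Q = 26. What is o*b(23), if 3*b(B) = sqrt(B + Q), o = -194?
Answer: -1358/3 ≈ -452.67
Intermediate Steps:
b(B) = sqrt(26 + B)/3 (b(B) = sqrt(B + 26)/3 = sqrt(26 + B)/3)
o*b(23) = -194*sqrt(26 + 23)/3 = -194*sqrt(49)/3 = -194*7/3 = -1358/3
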